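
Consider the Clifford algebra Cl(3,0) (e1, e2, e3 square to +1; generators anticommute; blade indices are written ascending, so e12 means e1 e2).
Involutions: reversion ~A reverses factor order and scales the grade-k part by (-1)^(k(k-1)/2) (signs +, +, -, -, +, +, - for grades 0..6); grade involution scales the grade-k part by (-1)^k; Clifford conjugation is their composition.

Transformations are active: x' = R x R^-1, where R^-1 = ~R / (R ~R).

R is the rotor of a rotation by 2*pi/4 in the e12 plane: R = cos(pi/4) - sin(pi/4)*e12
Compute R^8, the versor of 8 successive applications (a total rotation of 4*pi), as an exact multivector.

The rotor phase is half the rotation angle and phases add under composition, so 8 steps in the e12 plane accumulate phase 8*(pi/4) = 2*pi: R^8 = cos(2*pi) - sin(2*pi)*e12.
cos(2*pi) = 1 and sin(2*pi) = 0, so R^8 = 1. The total rotation 4*pi is 2 full turns, so every vector returns to itself, yet the rotor is +1, back on the identity sheet (an even number of 2*pi turns).
Answer: 1


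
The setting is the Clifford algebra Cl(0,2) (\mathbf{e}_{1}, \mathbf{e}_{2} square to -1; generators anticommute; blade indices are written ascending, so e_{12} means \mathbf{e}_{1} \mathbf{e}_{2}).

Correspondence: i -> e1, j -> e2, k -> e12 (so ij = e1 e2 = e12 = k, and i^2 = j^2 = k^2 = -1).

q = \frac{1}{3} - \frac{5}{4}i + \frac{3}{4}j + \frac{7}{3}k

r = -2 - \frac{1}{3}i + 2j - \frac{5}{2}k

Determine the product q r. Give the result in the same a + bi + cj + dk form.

In blades: q = \frac{1}{3} - \frac{5}{4} e_{1} + \frac{3}{4} e_{2} + \frac{7}{3} e_{12}, r = -2 - \frac{1}{3} e_{1} + 2 e_{2} - \frac{5}{2} e_{12}.
Distribute q over r term by term (generator squares from the signature, products reordered to ascending indices): (\frac{1}{3})*r = -\frac{2}{3} - \frac{1}{9} e_{1} + \frac{2}{3} e_{2} - \frac{5}{6} e_{12}; (-\frac{5}{4} e_{1})*r = -\frac{5}{12} + \frac{5}{2} e_{1} - \frac{25}{8} e_{2} - \frac{5}{2} e_{12}; (\frac{3}{4} e_{2})*r = -\frac{3}{2} - \frac{15}{8} e_{1} - \frac{3}{2} e_{2} + \frac{1}{4} e_{12}; (\frac{7}{3} e_{12})*r = \frac{35}{6} - \frac{14}{3} e_{1} - \frac{7}{9} e_{2} - \frac{14}{3} e_{12}.
Sum: \frac{13}{4} - \frac{299}{72} e_{1} - \frac{341}{72} e_{2} - \frac{31}{4} e_{12}; translating back through the correspondence:
Answer: \frac{13}{4} - \frac{299}{72}i - \frac{341}{72}j - \frac{31}{4}k


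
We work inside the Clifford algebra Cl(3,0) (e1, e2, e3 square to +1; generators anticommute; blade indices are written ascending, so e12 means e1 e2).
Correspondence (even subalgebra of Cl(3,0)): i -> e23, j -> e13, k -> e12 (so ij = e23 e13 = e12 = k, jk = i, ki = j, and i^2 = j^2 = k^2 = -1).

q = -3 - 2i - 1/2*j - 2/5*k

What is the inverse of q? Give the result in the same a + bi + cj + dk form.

In blades: q = -3 - 2/5*e12 - 1/2*e13 - 2*e23.
With qbar = -3 + 2/5*e12 + 1/2*e13 + 2*e23 (scalar fixed, mapped units negated), q qbar = 1341/100 (the sum of squared coefficients), so q^-1 = qbar / (1341/100) = -100/447 + 40/1341*e12 + 50/1341*e13 + 200/1341*e23; translating back:
Answer: -100/447 + 200/1341*i + 50/1341*j + 40/1341*k


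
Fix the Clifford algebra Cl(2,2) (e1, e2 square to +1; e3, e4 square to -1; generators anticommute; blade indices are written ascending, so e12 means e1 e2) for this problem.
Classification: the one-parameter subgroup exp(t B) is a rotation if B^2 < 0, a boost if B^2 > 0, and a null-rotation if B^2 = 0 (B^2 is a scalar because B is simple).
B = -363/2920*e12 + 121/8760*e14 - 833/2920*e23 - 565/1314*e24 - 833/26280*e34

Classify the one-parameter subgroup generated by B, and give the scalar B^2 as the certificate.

B^2 term by term: the squares give (-363/2920)^2*(e12)^2 + (121/8760)^2*(e14)^2 + (-833/2920)^2*(e23)^2 + (-565/1314)^2*(e24)^2 + (-833/26280)^2*(e34)^2 = 131769/8526400*(-1) + 14641/76737600*(+1) + 693889/8526400*(+1) + 319225/1726596*(+1) + 693889/690638400*(-1) = 1/4 (each basis 2-blade squares to minus the product of its generators' squares); cross terms between blades sharing an index anticommute and cancel; the commuting (index-disjoint) pairs give grade-4 terms 2*c*c'*(blade product), which cancel blade by blade — e1234: 100793/12789600 - 100793/12789600 = 0 — confirming B is simple. So B^2 = 1/4.
Answer: boost, certificate B^2 = 1/4. Why this suffices: the scalar 1/4 survives any versor conjugation, so its sign alone determines the class however B is presented.


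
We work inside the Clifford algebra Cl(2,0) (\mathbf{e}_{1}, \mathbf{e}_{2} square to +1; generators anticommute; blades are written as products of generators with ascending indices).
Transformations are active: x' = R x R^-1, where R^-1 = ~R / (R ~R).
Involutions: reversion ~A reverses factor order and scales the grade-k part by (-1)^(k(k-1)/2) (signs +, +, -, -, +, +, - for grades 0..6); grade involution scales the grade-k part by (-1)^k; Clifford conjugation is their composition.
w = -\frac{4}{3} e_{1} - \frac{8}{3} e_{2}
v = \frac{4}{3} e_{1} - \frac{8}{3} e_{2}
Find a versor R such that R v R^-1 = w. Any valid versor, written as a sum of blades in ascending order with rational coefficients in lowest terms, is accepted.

Equal squares first: v^2 = w^2 = \frac{80}{9}. Then v + w = -\frac{16}{3} e_{2} is a versor taking v to w, provided it is invertible.
Answer: -\frac{16}{3} e_{2}


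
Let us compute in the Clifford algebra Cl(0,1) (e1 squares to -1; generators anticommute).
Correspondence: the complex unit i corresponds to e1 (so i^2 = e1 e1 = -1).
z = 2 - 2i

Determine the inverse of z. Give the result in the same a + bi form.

In blades: z = 2 - 2*e1.
With qbar = 2 + 2*e1 (scalar fixed, mapped units negated), z qbar = 8 (the sum of squared coefficients), so z^-1 = qbar / (8) = 1/4 + 1/4*e1; translating back:
Answer: 1/4 + 1/4*i


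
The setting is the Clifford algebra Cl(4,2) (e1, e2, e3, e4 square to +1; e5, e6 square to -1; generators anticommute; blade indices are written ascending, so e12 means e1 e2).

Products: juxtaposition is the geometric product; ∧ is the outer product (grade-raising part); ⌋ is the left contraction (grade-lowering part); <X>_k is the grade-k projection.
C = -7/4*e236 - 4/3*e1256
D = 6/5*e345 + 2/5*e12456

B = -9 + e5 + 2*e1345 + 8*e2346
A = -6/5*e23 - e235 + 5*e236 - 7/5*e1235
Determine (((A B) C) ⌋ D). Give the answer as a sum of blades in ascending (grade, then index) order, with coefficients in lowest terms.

step 1: -40*e4 + 59/5*e23 - 14/5*e24 + 48/5*e46 + 7/5*e123 - 2*e124 + 39/5*e235 - 45*e236 - 8*e456 + 63/5*e1235 - 12/5*e1245 - 56/5*e1456 - 5*e2356 + 10*e12456
step 2: 315/4 - 40/3*e4 + 35/4*e5 + 413/20*e6 + 20/3*e13 + 49/20*e16 - 224/15*e24 - 84/5*e36 + 16/5*e46 + 273/20*e56 - 32/3*e124 - 60*e135 - 52/5*e136 + 441/20*e156 + 84/5*e234 + 49/10*e346 + 28/15*e356 - 8/3*e456 - 64/5*e1245 + 35/2*e1345 + 7/2*e1346 + 236/15*e1356 - 56/15*e1456 - 14*e2345 + 70*e2346 - 98/5*e12345 + 160/3*e12456 + 21/5*e13456
step 3: 64/3 + 112/75*e2 + 128/25*e6 + 16/15*e12 - 441/50*e24 - 21/2*e34 + 16*e35 + 64/15*e56 - 273/50*e124 - 32/25*e125 + 448/75*e156 - 49/50*e245 + 189/2*e345 - 413/50*e1245 + 7/2*e1246 - 16/3*e1256 + 63/2*e12456
Answer: 64/3 + 112/75*e2 + 128/25*e6 + 16/15*e12 - 441/50*e24 - 21/2*e34 + 16*e35 + 64/15*e56 - 273/50*e124 - 32/25*e125 + 448/75*e156 - 49/50*e245 + 189/2*e345 - 413/50*e1245 + 7/2*e1246 - 16/3*e1256 + 63/2*e12456


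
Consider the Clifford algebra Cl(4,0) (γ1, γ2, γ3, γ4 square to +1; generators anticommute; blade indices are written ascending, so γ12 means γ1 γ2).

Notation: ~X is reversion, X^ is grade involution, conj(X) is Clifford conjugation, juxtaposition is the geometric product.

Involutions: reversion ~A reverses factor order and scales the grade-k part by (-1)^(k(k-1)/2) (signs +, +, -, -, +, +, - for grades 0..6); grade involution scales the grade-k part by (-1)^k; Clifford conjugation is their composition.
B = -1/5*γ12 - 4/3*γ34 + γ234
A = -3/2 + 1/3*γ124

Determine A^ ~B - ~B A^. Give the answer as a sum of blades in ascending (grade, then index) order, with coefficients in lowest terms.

first term: 1/15*γ4 - 3/10*γ12 + 1/3*γ13 - 2*γ34 + 4/9*γ123 + 3/2*γ234
second term: 1/15*γ4 - 3/10*γ12 - 1/3*γ13 - 2*γ34 - 4/9*γ123 + 3/2*γ234
Answer: 2/3*γ13 + 8/9*γ123


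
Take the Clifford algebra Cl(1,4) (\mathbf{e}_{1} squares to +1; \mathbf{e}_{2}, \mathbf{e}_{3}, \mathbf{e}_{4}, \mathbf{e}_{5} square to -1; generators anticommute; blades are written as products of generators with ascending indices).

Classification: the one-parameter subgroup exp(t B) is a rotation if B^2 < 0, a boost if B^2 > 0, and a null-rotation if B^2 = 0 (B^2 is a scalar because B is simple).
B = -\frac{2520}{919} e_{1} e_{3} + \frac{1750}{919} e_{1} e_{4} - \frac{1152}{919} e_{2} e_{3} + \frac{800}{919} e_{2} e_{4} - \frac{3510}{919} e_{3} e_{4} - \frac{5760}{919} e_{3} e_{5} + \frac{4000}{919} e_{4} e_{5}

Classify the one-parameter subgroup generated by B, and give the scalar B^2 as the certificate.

B^2 term by term: the squares give (-\frac{2520}{919})^2*(e_{1} e_{3})^2 + (\frac{1750}{919})^2*(e_{1} e_{4})^2 + (-\frac{1152}{919})^2*(e_{2} e_{3})^2 + (\frac{800}{919})^2*(e_{2} e_{4})^2 + (-\frac{3510}{919})^2*(e_{3} e_{4})^2 + (-\frac{5760}{919})^2*(e_{3} e_{5})^2 + (\frac{4000}{919})^2*(e_{4} e_{5})^2 = \frac{6350400}{844561}*(+1) + \frac{3062500}{844561}*(+1) + \frac{1327104}{844561}*(-1) + \frac{640000}{844561}*(-1) + \frac{12320100}{844561}*(-1) + \frac{33177600}{844561}*(-1) + \frac{16000000}{844561}*(-1) = -64 (each basis 2-blade squares to minus the product of its generators' squares); cross terms between blades sharing an index anticommute and cancel; the commuting (index-disjoint) pairs give grade-4 terms 2*c*c'*(blade product), which cancel blade by blade — e_{1} e_{2} e_{3} e_{4}: \frac{4032000}{844561} - \frac{4032000}{844561} = 0; e_{1} e_{3} e_{4} e_{5}: -\frac{20160000}{844561} + \frac{20160000}{844561} = 0; e_{2} e_{3} e_{4} e_{5}: -\frac{9216000}{844561} + \frac{9216000}{844561} = 0 — confirming B is simple. So B^2 = -64.
Answer: rotation, certificate B^2 = -64. Check the certificate: B^2 = -64, and that sign is decisive whatever form B takes.


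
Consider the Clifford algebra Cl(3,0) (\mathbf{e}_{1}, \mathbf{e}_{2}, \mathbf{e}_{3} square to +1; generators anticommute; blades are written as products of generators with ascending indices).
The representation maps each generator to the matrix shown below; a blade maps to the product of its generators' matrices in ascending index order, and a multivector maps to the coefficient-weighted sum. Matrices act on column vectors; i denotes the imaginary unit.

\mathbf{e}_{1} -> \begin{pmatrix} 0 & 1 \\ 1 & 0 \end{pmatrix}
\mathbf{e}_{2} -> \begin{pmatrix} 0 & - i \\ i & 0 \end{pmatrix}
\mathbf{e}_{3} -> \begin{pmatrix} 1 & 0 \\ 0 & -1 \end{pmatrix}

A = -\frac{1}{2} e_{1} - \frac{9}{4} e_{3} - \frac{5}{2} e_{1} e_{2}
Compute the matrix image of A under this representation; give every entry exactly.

Bivector images (products of the table entries): rho(e_{1} e_{2}) = rho(\mathbf{e}_{1})rho(\mathbf{e}_{2}) = \begin{pmatrix} i & 0 \\ 0 & - i \end{pmatrix}.
M = (-\frac{1}{2})*rho(e_{1}) + (-\frac{9}{4})*rho(e_{3}) + (-\frac{5}{2})*rho(e_{1} e_{2}), summed entrywise:
Answer: \begin{pmatrix} - \frac{9}{4} - \frac{5 i}{2} & - \frac{1}{2} \\ - \frac{1}{2} & \frac{9}{4} + \frac{5 i}{2} \end{pmatrix}


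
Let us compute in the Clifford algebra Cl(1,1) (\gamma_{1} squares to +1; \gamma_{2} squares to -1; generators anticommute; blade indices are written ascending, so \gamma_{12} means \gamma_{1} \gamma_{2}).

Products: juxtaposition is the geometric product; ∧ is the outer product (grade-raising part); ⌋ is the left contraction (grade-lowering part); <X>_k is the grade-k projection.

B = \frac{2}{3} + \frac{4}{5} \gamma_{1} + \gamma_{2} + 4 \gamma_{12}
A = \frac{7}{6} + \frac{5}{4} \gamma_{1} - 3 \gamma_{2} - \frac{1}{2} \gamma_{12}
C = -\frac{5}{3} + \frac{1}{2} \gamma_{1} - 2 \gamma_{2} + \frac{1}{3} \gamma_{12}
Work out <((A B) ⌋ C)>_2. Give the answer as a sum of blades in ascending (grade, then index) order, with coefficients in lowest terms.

step 1: \frac{25}{9} - \frac{146}{15} \gamma_{1} + \frac{137}{30} \gamma_{2} + \frac{479}{60} \gamma_{12}
step 2: \frac{1241}{540} + \frac{131}{45} \gamma_{1} - \frac{44}{5} \gamma_{2} + \frac{25}{27} \gamma_{12}
step 3: \frac{25}{27} \gamma_{12}
Answer: \frac{25}{27} \gamma_{12}


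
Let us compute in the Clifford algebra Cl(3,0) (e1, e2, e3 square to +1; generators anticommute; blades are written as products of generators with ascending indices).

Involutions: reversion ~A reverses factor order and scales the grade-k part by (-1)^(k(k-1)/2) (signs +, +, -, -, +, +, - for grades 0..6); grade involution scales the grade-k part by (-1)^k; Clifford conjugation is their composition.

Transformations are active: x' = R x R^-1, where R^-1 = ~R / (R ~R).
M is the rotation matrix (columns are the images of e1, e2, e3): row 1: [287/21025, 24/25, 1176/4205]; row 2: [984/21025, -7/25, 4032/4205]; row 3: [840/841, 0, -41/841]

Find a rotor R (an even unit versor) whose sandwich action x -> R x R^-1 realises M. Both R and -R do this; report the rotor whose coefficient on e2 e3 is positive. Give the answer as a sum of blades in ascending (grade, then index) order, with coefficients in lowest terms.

Method: write R = a + b12*e1 e2 + b13*e1 e3 + b23*e2 e3 with a^2 + b12^2 + b13^2 + b23^2 = 1 (so R^-1 = ~R). Expanding the columns R e_j ~R gives tr M = 4a^2 - 1 and, from the antisymmetric part, M21 - M12 = -4a*b12, M13 - M31 = 4a*b13, M32 - M23 = -4a*b23.
Here tr M = -265/841, so a^2 = (1 + tr M)/4 = 144/841 and a = ±12/29. Taking a = 12/29: M21 - M12 = -768/841, M13 - M31 = -3024/4205, M32 - M23 = -4032/4205, giving b12 = 16/29, b13 = -63/145, b23 = 84/145, i.e. R = 12/29 + 16/29*e1 e2 - 63/145*e1 e3 + 84/145*e2 e3.
Its e2 e3 coefficient is already positive.
Answer: 12/29 + 16/29*e1 e2 - 63/145*e1 e3 + 84/145*e2 e3. Uniqueness: Spin(3) -> SO(3) maps R and -R to the same rotation of trace -265/841; fixing the sign of the e2 e3 coefficient removes the ambiguity.


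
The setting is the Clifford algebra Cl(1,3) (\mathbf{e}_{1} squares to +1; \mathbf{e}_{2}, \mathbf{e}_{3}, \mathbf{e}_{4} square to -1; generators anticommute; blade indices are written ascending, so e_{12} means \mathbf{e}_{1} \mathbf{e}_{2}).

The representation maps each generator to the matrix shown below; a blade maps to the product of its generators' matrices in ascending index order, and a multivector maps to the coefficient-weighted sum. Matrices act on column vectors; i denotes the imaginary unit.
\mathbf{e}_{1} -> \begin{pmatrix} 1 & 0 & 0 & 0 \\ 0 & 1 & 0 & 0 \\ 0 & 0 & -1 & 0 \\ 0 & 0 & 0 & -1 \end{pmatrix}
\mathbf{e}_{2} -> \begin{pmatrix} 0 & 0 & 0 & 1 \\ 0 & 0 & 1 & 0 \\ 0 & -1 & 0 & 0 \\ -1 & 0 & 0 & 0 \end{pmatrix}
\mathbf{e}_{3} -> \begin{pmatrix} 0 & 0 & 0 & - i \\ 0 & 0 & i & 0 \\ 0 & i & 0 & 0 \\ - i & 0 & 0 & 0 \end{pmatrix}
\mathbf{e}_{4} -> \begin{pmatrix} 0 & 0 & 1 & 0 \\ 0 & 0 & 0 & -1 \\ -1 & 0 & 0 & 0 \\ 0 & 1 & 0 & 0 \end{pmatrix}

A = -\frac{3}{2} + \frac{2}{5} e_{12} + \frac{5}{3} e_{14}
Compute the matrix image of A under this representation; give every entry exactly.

Bivector images (products of the table entries): rho(e_{12}) = rho(\mathbf{e}_{1})rho(\mathbf{e}_{2}) = \begin{pmatrix} 0 & 0 & 0 & 1 \\ 0 & 0 & 1 & 0 \\ 0 & 1 & 0 & 0 \\ 1 & 0 & 0 & 0 \end{pmatrix}; rho(e_{14}) = rho(\mathbf{e}_{1})rho(\mathbf{e}_{4}) = \begin{pmatrix} 0 & 0 & 1 & 0 \\ 0 & 0 & 0 & -1 \\ 1 & 0 & 0 & 0 \\ 0 & -1 & 0 & 0 \end{pmatrix}.
M = (-\frac{3}{2})*1 + (\frac{2}{5})*rho(e_{12}) + (\frac{5}{3})*rho(e_{14}), summed entrywise (1 is the identity matrix):
Answer: \begin{pmatrix} - \frac{3}{2} & 0 & \frac{5}{3} & \frac{2}{5} \\ 0 & - \frac{3}{2} & \frac{2}{5} & - \frac{5}{3} \\ \frac{5}{3} & \frac{2}{5} & - \frac{3}{2} & 0 \\ \frac{2}{5} & - \frac{5}{3} & 0 & - \frac{3}{2} \end{pmatrix}


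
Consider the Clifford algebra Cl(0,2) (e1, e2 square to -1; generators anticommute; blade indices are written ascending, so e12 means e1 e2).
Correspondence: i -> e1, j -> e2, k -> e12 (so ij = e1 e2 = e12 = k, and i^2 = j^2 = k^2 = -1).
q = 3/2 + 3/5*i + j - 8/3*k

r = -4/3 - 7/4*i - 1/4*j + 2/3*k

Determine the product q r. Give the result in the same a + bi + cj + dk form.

In blades: q = 3/2 + 3/5*e1 + e2 - 8/3*e12, r = -4/3 - 7/4*e1 - 1/4*e2 + 2/3*e12.
Distribute q over r term by term (generator squares from the signature, products reordered to ascending indices): (3/2)*r = -2 - 21/8*e1 - 3/8*e2 + e12; (3/5*e1)*r = 21/20 - 4/5*e1 - 2/5*e2 - 3/20*e12; (e2)*r = 1/4 + 2/3*e1 - 4/3*e2 + 7/4*e12; (-8/3*e12)*r = 16/9 - 2/3*e1 + 14/3*e2 + 32/9*e12.
Sum: 97/90 - 137/40*e1 + 307/120*e2 + 277/45*e12; translating back through the correspondence:
Answer: 97/90 - 137/40*i + 307/120*j + 277/45*k


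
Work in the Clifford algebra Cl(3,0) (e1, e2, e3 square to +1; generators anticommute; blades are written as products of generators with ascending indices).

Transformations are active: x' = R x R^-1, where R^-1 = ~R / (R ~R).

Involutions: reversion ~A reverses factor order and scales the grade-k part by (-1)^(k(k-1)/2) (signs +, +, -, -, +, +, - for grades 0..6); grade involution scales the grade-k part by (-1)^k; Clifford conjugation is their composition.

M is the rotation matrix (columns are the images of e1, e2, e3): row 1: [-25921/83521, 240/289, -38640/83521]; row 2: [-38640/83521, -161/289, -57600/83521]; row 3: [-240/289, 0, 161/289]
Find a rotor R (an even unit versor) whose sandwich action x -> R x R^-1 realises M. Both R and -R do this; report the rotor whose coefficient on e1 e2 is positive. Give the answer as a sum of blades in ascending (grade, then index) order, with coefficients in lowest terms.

Method: write R = a + b12*e1 e2 + b13*e1 e3 + b23*e2 e3 with a^2 + b12^2 + b13^2 + b23^2 = 1 (so R^-1 = ~R). Expanding the columns R e_j ~R gives tr M = 4a^2 - 1 and, from the antisymmetric part, M21 - M12 = -4a*b12, M13 - M31 = 4a*b13, M32 - M23 = -4a*b23.
Here tr M = -25921/83521, so a^2 = (1 + tr M)/4 = 14400/83521 and a = ±120/289. Taking a = 120/289: M21 - M12 = -108000/83521, M13 - M31 = 30720/83521, M32 - M23 = 57600/83521, giving b12 = 225/289, b13 = 64/289, b23 = -120/289, i.e. R = 120/289 + 225/289*e1 e2 + 64/289*e1 e3 - 120/289*e2 e3.
Its e1 e2 coefficient is already positive.
Answer: 120/289 + 225/289*e1 e2 + 64/289*e1 e3 - 120/289*e2 e3. Sheet selection: the two-to-one cover makes ±R indistinguishable at the matrix level (trace -25921/83521), so uniqueness comes from the required sign on e1 e2.


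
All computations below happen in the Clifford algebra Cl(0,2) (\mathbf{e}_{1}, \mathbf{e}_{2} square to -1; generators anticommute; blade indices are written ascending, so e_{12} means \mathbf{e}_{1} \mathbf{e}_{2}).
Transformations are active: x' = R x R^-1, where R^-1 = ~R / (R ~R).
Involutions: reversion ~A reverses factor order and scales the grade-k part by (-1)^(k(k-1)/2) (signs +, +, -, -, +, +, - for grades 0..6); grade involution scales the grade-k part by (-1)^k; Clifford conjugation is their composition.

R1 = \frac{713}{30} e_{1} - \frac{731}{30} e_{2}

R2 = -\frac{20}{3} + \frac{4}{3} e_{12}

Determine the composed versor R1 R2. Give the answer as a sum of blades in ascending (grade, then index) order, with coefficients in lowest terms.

Distribute over the terms of R1 (each basis-blade product reordered to ascending indices, repeated generators contracted through their squares):
(\frac{713}{30} e_{1}) R2 = -\frac{1426}{9} e_{1} - \frac{1426}{45} e_{2}
(-\frac{731}{30} e_{2}) R2 = -\frac{1462}{45} e_{1} + \frac{1462}{9} e_{2}
Summing the partial products and collecting blades:
Answer: -\frac{2864}{15} e_{1} + \frac{5884}{45} e_{2}


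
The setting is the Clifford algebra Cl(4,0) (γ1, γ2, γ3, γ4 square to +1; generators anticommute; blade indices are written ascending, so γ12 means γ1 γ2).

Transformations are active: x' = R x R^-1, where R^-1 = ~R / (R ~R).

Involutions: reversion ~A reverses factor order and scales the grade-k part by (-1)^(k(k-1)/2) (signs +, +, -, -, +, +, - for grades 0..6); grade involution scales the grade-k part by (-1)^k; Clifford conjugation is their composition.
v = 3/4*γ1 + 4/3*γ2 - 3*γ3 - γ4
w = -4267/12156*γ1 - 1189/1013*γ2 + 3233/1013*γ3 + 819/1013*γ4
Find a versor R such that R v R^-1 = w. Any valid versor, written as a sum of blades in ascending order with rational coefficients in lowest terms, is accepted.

Here q(v) = q(w) = 1777/144; the classical choice R = v + w = 2425/6078*γ1 + 485/3039*γ2 + 194/1013*γ3 - 194/1013*γ4 then realises v -> w under the sandwich.
Answer: 2425/6078*γ1 + 485/3039*γ2 + 194/1013*γ3 - 194/1013*γ4


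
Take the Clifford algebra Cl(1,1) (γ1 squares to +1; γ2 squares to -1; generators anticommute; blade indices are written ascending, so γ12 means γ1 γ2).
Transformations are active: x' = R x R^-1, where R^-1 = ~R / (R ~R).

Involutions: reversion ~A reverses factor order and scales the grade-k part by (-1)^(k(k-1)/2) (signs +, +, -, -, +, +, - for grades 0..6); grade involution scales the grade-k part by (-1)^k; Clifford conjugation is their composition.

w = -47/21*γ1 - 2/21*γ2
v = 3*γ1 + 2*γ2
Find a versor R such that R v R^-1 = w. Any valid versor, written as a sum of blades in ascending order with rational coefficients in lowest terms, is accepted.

R = v + w = 16/21*γ1 + 40/21*γ2 works: the equal norms (5) guarantee its sandwich swaps v into w.
Answer: 16/21*γ1 + 40/21*γ2


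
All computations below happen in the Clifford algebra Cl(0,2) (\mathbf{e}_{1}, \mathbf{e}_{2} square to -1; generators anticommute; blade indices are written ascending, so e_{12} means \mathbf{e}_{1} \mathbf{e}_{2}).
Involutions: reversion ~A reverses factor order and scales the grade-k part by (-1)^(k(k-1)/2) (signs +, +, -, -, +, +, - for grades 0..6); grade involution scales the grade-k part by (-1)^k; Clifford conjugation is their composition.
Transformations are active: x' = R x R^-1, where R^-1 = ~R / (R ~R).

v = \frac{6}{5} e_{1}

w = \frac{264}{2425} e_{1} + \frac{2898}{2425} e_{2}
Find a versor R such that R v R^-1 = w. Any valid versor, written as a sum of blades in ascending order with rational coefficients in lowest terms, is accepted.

The midline construction: v and w both square to -\frac{36}{25}, so reflecting in their sum \frac{3174}{2425} e_{1} + \frac{2898}{2425} e_{2} exchanges them.
Answer: \frac{3174}{2425} e_{1} + \frac{2898}{2425} e_{2}


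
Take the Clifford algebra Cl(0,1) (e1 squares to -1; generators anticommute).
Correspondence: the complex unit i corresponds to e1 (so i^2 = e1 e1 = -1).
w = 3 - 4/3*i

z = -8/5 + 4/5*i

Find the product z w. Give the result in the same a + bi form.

In blades: z = -8/5 + 4/5*e1, w = 3 - 4/3*e1.
Distribute z over w term by term (generator squares from the signature, products reordered to ascending indices): (-8/5)*w = -24/5 + 32/15*e1; (4/5*e1)*w = 16/15 + 12/5*e1.
Sum: -56/15 + 68/15*e1; translating back through the correspondence:
Answer: -56/15 + 68/15*i


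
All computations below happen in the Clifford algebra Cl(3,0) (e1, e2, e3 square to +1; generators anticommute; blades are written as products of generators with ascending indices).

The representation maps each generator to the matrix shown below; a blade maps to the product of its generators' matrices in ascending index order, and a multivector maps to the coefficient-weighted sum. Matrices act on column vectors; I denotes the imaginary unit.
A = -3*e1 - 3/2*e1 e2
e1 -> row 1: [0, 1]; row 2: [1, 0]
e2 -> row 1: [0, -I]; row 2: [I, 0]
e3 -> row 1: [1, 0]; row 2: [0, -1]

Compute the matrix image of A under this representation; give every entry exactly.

Bivector images (products of the table entries): rho(e1 e2) = rho(e1)rho(e2) = row 1: [I, 0]; row 2: [0, -I].
M = (-3)*rho(e1) + (-3/2)*rho(e1 e2), summed entrywise:
Answer: row 1: [-3*I/2, -3]; row 2: [-3, 3*I/2]


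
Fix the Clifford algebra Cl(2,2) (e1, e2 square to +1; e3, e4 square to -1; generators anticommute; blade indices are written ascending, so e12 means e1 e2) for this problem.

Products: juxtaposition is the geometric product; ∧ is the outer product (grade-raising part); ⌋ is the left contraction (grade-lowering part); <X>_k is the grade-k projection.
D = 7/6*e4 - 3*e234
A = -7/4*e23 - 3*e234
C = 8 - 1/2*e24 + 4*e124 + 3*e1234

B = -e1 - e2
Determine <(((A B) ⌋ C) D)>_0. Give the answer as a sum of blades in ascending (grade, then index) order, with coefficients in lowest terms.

step 1: -7/4*e3 + 3*e34 + 7/4*e123 - 3*e1234
step 2: -9 + 21/4*e4 - 9*e12 + 21/4*e124
step 3: -49/8 - 21/2*e4 - 49/8*e12 + 63/4*e13 + 63/4*e23 - 21/2*e124 + 27*e134 + 27*e234
step 4: -49/8
Answer: -49/8


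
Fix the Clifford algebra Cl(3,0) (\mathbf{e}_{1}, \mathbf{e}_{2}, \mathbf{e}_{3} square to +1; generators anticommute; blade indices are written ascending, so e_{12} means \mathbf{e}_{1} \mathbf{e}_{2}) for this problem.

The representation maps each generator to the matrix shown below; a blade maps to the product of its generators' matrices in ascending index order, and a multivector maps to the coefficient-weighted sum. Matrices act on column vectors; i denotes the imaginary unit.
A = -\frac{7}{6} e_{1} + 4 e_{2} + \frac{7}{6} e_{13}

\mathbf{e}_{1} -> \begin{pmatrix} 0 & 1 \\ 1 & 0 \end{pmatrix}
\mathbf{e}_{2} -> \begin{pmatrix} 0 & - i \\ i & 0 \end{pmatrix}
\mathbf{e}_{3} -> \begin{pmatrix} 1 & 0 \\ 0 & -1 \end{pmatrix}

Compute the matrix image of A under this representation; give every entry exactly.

Bivector images (products of the table entries): rho(e_{13}) = rho(\mathbf{e}_{1})rho(\mathbf{e}_{3}) = \begin{pmatrix} 0 & -1 \\ 1 & 0 \end{pmatrix}.
M = (-\frac{7}{6})*rho(e_{1}) + (4)*rho(e_{2}) + (\frac{7}{6})*rho(e_{13}), summed entrywise:
Answer: \begin{pmatrix} 0 & - \frac{7}{3} - 4 i \\ 4 i & 0 \end{pmatrix}


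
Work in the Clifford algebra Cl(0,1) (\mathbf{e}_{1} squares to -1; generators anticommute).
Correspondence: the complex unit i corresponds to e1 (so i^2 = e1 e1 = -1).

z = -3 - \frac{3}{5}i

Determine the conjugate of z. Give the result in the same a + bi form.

In blades: z = -3 - \frac{3}{5} e_{1}.
Conjugation here is Clifford conjugation: the scalar is fixed and the grade-1 and grade-2 blades all flip sign, giving -3 + \frac{3}{5} e_{1}; translating back:
Answer: -3 + \frac{3}{5}i


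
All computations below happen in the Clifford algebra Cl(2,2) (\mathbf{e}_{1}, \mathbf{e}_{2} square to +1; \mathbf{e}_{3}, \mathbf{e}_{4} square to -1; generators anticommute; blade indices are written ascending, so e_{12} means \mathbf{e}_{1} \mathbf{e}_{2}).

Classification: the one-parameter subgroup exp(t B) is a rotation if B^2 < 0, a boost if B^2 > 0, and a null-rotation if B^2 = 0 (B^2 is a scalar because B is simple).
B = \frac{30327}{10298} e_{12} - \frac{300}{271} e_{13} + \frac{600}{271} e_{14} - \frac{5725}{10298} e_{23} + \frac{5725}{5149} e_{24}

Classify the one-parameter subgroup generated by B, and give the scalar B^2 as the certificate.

B^2 term by term: the squares give (\frac{30327}{10298})^2*(e_{12})^2 + (-\frac{300}{271})^2*(e_{13})^2 + (\frac{600}{271})^2*(e_{14})^2 + (-\frac{5725}{10298})^2*(e_{23})^2 + (\frac{5725}{5149})^2*(e_{24})^2 = \frac{919726929}{106048804}*(-1) + \frac{90000}{73441}*(+1) + \frac{360000}{73441}*(+1) + \frac{32775625}{106048804}*(+1) + \frac{32775625}{26512201}*(+1) = -1 (each basis 2-blade squares to minus the product of its generators' squares); cross terms between blades sharing an index anticommute and cancel; the commuting (index-disjoint) pairs give grade-4 terms 2*c*c'*(blade product), which cancel blade by blade — e_{1234}: \frac{3435000}{1395379} - \frac{3435000}{1395379} = 0 — confirming B is simple. So B^2 = -1.
Answer: rotation, certificate B^2 = -1. The class reads off the invariant scalar -1 directly.


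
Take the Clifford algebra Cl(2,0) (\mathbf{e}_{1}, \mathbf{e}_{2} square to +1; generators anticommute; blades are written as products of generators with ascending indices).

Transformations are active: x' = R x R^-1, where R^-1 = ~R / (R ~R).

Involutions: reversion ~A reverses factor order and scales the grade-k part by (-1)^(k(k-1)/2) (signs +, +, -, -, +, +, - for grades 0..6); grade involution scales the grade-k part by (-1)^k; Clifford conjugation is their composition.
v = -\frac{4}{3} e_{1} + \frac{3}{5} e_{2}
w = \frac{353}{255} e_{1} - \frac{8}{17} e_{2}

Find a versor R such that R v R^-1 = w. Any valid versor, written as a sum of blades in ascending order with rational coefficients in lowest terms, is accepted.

A norm check does it: q(v) = q(w) = \frac{481}{225}, hence R = v + w = \frac{13}{255} e_{1} + \frac{11}{85} e_{2} realises the map — parallel part kept, (v - w)/2 negated, v carried to w.
Answer: \frac{13}{255} e_{1} + \frac{11}{85} e_{2}


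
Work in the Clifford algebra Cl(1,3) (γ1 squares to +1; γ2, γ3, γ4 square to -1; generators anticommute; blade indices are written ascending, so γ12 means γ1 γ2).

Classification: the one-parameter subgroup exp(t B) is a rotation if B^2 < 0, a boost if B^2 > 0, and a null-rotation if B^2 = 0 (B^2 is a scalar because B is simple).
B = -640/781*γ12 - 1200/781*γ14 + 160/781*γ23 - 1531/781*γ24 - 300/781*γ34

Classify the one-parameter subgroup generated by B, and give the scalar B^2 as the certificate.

B^2 term by term: the squares give (-640/781)^2*(γ12)^2 + (-1200/781)^2*(γ14)^2 + (160/781)^2*(γ23)^2 + (-1531/781)^2*(γ24)^2 + (-300/781)^2*(γ34)^2 = 409600/609961*(+1) + 1440000/609961*(+1) + 25600/609961*(-1) + 2343961/609961*(-1) + 90000/609961*(-1) = -1 (each basis 2-blade squares to minus the product of its generators' squares); cross terms between blades sharing an index anticommute and cancel; the commuting (index-disjoint) pairs give grade-4 terms 2*c*c'*(blade product), which cancel blade by blade — γ1234: 384000/609961 - 384000/609961 = 0 — confirming B is simple. So B^2 = -1.
Answer: rotation, certificate B^2 = -1. One invariant decides it: the square -1 survives every conjugation, and its sign is exactly the classification.


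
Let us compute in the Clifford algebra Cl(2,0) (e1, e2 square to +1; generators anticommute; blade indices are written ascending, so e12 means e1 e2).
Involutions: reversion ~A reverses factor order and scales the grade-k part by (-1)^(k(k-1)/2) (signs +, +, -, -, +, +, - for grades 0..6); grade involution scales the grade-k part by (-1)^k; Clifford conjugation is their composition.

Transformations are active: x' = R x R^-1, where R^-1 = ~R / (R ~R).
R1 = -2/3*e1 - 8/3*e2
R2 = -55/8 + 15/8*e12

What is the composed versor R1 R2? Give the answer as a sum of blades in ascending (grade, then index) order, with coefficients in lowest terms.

Distribute over the terms of R1 (each basis-blade product reordered to ascending indices, repeated generators contracted through their squares):
(-2/3*e1) R2 = 55/12*e1 - 5/4*e2
(-8/3*e2) R2 = 5*e1 + 55/3*e2
Summing the partial products and collecting blades:
Answer: 115/12*e1 + 205/12*e2


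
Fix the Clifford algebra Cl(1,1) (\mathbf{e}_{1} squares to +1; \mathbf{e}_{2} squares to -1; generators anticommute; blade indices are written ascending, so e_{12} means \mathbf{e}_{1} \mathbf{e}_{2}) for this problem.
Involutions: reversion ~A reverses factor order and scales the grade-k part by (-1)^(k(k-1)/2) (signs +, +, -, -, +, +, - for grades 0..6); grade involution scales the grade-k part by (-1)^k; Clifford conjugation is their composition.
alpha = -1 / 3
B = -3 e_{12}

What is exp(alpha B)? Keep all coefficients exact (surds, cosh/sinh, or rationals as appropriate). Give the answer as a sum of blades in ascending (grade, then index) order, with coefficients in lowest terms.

B^2 = (-3)^2*(e_{12})^2 = 9*(+1) = 9 (a basis 2-blade squares to minus the product of its generators' squares).
B^2 = 9 — the positive square puts this in the hyperbolic regime; l = 3, alpha*l = -1, so exp(alpha B) = cosh(-1) + (sinh(-1)/3)*B = \cosh{\left(1 \right)} + (- \frac{\sinh{\left(1 \right)}}{3})*B.
Answer: \cosh{\left(1 \right)} + \sinh{\left(1 \right)} e_{12}


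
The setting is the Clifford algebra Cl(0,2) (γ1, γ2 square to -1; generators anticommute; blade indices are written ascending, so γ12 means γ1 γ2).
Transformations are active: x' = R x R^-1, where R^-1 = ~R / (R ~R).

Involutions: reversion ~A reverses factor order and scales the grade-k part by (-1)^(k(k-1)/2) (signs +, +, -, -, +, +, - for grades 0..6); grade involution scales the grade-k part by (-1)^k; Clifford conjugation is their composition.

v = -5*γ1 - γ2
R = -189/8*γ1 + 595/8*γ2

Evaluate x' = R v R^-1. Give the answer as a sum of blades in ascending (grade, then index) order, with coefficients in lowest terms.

~R = -189/8*γ1 + 595/8*γ2, and R ~R = -194873/32, so R^-1 = ~R / (-194873/32).
R v = -175/4 + 791/2*γ12
Answer: 18535/3977*γ1 + 8227/3977*γ2


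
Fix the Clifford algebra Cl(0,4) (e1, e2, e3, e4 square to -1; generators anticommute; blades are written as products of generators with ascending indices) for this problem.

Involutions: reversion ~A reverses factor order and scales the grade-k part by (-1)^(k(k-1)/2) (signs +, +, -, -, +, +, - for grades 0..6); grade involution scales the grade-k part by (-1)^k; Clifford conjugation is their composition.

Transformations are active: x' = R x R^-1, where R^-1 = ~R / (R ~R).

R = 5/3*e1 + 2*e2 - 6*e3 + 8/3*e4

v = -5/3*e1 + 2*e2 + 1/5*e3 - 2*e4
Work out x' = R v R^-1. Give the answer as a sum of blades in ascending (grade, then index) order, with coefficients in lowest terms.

~R = 5/3*e1 + 2*e2 - 6*e3 + 8/3*e4, and R ~R = -449/9, so R^-1 = ~R / (-449/9).
R v = 239/45 + 20/3*e1 e2 - 29/3*e1 e3 + 10/9*e1 e4 + 62/5*e2 e3 - 28/3*e2 e4 + 172/15*e3 e4
Answer: 589/449*e1 - 5446/2245*e2 + 2419/2245*e3 + 9646/6735*e4


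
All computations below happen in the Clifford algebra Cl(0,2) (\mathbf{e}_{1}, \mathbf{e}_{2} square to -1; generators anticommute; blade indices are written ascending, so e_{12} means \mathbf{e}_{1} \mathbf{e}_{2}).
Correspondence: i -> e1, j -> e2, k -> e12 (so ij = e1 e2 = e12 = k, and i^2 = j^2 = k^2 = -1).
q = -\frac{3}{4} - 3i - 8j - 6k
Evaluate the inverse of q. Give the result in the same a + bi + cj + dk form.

In blades: q = -\frac{3}{4} - 3 e_{1} - 8 e_{2} - 6 e_{12}.
With qbar = -\frac{3}{4} + 3 e_{1} + 8 e_{2} + 6 e_{12} (scalar fixed, mapped units negated), q qbar = \frac{1753}{16} (the sum of squared coefficients), so q^-1 = qbar / (\frac{1753}{16}) = -\frac{12}{1753} + \frac{48}{1753} e_{1} + \frac{128}{1753} e_{2} + \frac{96}{1753} e_{12}; translating back:
Answer: -\frac{12}{1753} + \frac{48}{1753}i + \frac{128}{1753}j + \frac{96}{1753}k


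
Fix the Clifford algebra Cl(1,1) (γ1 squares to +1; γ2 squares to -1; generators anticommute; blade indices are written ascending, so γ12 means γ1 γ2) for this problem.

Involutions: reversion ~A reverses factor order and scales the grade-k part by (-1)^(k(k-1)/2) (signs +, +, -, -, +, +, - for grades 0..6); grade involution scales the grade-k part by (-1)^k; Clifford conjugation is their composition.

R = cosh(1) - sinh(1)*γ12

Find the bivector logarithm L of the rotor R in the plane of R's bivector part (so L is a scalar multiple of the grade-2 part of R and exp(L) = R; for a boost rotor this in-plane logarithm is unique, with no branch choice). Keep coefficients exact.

The scalar part of R is cosh(1), which determines |rapidity| via cosh; the sign lives in the bivector part, and pairing them (bivector part over sinh of the rapidity = the plane) gives the unique in-plane L = rapidity * plane.
Concretely: cosh(rapidity) = cosh(1) gives rapidity = ±1, and since rapidity/sinh(rapidity) is even the sign is immaterial: L = (rapidity/sinh(rapidity)) * <R>_2 = (1/sinh(1)) * <R>_2.
Answer: -γ12


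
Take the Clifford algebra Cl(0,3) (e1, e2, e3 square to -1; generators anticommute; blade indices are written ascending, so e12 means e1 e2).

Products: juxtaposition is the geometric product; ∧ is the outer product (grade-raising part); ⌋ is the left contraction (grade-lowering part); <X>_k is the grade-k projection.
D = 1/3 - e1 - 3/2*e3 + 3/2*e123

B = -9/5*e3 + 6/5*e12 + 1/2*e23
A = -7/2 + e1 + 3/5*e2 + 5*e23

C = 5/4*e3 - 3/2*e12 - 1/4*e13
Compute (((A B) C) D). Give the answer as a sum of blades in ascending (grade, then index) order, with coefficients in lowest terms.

step 1: -5/2 + 18/25*e1 + 39/5*e2 + 6*e3 - 21/5*e12 + 21/5*e13 - 283/100*e23 + 1/2*e123
step 2: -51/4 - 369/20*e1 + 1797/400*e2 - 439/200*e3 + 967/400*e12 + 577/100*e13 + 171/10*e23 - 123/10*e123
step 3: -17777/400 - 2079/200*e1 + 6677/200*e2 + 21593/2400*e3 - 11831/1200*e12 + 81941/2400*e13 + 11469/800*e23 - 35161/800*e123
Answer: -17777/400 - 2079/200*e1 + 6677/200*e2 + 21593/2400*e3 - 11831/1200*e12 + 81941/2400*e13 + 11469/800*e23 - 35161/800*e123


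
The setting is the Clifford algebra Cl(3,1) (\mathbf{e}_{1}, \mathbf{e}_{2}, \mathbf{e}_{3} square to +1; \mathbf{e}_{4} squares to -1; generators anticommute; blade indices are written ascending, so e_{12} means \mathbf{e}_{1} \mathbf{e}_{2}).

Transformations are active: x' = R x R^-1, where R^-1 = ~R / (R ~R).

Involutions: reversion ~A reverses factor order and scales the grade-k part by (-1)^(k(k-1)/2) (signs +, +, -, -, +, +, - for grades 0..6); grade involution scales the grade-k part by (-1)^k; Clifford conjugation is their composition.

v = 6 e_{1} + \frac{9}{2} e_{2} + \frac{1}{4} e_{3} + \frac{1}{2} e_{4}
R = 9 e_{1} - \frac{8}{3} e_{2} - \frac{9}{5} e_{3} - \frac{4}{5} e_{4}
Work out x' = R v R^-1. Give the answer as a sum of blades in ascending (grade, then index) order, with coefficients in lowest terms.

~R = 9 e_{1} - \frac{8}{3} e_{2} - \frac{9}{5} e_{3} - \frac{4}{5} e_{4}, and R ~R = \frac{4082}{45}, so R^-1 = ~R / (\frac{4082}{45}).
R v = \frac{839}{20} + \frac{113}{2} e_{12} + \frac{261}{20} e_{13} + \frac{93}{10} e_{14} + \frac{223}{30} e_{23} + \frac{34}{15} e_{24} - \frac{7}{10} e_{34}
Answer: \frac{18975}{8164} e_{1} - \frac{28437}{4082} e_{2} - \frac{19541}{10205} e_{3} - \frac{25307}{20410} e_{4}


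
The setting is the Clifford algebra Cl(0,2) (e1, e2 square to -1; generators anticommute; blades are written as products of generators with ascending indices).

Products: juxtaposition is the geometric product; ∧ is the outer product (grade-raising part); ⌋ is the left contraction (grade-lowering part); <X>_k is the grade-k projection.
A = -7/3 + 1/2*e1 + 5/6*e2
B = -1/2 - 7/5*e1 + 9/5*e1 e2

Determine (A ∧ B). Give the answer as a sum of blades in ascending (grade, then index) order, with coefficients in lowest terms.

step 1: 7/6 + 181/60*e1 - 5/12*e2 - 91/30*e1 e2
Answer: 7/6 + 181/60*e1 - 5/12*e2 - 91/30*e1 e2


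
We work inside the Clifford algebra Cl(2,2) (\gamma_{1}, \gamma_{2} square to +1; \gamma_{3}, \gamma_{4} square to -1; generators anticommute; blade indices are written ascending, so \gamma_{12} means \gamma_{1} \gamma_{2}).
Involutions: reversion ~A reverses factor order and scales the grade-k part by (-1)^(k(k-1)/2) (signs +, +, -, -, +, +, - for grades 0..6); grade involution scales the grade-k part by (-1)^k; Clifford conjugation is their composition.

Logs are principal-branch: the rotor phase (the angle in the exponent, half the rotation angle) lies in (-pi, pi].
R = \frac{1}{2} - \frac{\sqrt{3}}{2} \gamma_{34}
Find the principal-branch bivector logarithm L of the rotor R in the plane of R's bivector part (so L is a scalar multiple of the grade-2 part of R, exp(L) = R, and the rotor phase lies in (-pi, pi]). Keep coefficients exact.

The scalar part of R is \frac{1}{2}, so the principal-branch rotor phase is pinned; divide the bivector part by its sine to get the unit plane — L is the phase times that plane.
Concretely: cos(phase) = \frac{1}{2} gives phase = ±\frac{\pi}{3}, and since phase/sin(phase) is even the sign is immaterial: L = (phase/sin(phase)) * <R>_2 = (\frac{2 \sqrt{3} \pi}{9}) * <R>_2.
Answer: - \frac{\pi}{3} \gamma_{34}


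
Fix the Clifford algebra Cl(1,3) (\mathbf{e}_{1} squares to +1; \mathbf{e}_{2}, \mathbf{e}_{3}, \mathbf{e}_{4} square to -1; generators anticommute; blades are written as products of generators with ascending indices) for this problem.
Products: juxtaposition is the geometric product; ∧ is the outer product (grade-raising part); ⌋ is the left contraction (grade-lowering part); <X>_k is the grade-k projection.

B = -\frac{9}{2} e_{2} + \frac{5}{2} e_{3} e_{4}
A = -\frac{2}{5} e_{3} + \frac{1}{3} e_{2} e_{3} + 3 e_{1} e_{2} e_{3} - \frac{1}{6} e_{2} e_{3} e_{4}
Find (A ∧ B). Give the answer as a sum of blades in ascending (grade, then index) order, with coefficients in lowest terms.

step 1: -\frac{9}{5} e_{2} e_{3}
Answer: -\frac{9}{5} e_{2} e_{3}
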